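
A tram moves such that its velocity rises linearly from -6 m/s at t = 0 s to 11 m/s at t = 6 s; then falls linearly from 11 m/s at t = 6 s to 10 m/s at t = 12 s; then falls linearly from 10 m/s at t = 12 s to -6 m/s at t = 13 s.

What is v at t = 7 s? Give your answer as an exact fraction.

On 6–12 s the graph is linear from 11 to 10 m/s: v(7) = 11 + (10 − 11)·(7 − 6)/(12 − 6) = 65/6 m/s.

65/6 m/s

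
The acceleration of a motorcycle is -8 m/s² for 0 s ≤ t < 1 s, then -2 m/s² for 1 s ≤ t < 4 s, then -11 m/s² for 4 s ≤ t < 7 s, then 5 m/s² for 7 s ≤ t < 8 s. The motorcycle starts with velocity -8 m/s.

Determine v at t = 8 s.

-50 m/s

Δv equals the area under the a-t graph; then v = v₀ + Δv.
0–1 s: -8 × 1 = -8 m/s
1–4 s: -2 × 3 = -6 m/s
4–7 s: -11 × 3 = -33 m/s
7–8 s: 5 × 1 = 5 m/s
Δv = -42 m/s, so v(8) = -8 + (-42) = -50 m/s.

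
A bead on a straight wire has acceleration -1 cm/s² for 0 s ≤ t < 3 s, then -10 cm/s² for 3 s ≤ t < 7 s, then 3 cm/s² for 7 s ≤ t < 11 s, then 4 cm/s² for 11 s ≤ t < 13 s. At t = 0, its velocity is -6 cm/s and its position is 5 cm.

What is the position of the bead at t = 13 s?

-371.5 cm

On each constant-a segment, Δv = aΔt and Δx = v₀Δt + ½aΔt²; chain segment to segment.
0–3 s: v starts -6 cm/s; Δx = -6·3 + ½·-1·3² = -22.5 cm; v ends -9 cm/s.
3–7 s: v starts -9 cm/s; Δx = -9·4 + ½·-10·4² = -116 cm; v ends -49 cm/s.
7–11 s: v starts -49 cm/s; Δx = -49·4 + ½·3·4² = -172 cm; v ends -37 cm/s.
11–13 s: v starts -37 cm/s; Δx = -37·2 + ½·4·2² = -66 cm; v ends -29 cm/s.
x(13) = 5 + Σ Δx = -371.5 cm.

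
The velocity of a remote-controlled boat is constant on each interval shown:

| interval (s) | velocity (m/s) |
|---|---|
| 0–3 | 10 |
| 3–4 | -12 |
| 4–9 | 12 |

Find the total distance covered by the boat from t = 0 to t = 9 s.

Total distance travelled is ∫|v| dt — sum the magnitudes of each area piece.
0–3 s: |10| × 3 = 30 m
3–4 s: |-12| × 1 = 12 m
4–9 s: |12| × 5 = 60 m
Total distance = 102 m

102 m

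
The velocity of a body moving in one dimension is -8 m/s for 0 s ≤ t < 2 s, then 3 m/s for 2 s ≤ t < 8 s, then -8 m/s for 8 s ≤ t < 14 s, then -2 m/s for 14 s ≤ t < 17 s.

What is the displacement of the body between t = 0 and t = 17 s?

-52 m

Net displacement equals the area under the velocity-time graph (areas below the axis count negative).
0–2 s: -8 × 2 = -16 m
2–8 s: 3 × 6 = 18 m
8–14 s: -8 × 6 = -48 m
14–17 s: -2 × 3 = -6 m
Net displacement = -52 m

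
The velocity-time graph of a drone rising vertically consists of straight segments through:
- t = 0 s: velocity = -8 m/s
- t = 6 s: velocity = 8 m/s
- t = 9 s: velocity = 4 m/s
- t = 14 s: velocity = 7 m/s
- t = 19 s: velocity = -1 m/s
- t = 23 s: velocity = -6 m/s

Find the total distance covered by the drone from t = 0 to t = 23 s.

Total distance travelled is ∫|v| dt — sum the magnitudes of each area piece.
0–6 s: v = 0 at t = 3 s; triangle areas 12 + 12 = 24 m
6–9 s: |½(8 + 4)(3)| = 18 m
9–14 s: |½(4 + 7)(5)| = 27.5 m
14–19 s: v = 0 at t = 18.375 s; triangle areas 15.3125 + 0.3125 = 15.625 m
19–23 s: |½(-1 + -6)(4)| = 14 m
Total distance = 99.125 m

99.125 m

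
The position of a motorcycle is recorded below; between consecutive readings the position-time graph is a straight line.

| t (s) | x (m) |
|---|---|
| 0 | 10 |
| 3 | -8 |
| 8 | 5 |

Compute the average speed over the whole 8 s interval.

Average speed = (total path length)/(elapsed time); on a piecewise-linear x-t graph the path length is Σ|Δx|.
0–3 s: |Δx| = |-8 − 10| = 18 m
3–8 s: |Δx| = |5 − -8| = 13 m
Total path = 31 m; average speed = 31/8 = 3.875 m/s.

3.875 m/s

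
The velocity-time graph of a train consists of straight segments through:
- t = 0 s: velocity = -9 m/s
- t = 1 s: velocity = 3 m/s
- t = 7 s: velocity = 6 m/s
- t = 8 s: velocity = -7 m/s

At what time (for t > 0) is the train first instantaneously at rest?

t = 0.75 s

v changes sign on 0–1 s (from -9 to 3); the graph is linear there, so v = 0 at t = 0 + (9)·(1 − 0)/(3 − -9) = 0.75 s.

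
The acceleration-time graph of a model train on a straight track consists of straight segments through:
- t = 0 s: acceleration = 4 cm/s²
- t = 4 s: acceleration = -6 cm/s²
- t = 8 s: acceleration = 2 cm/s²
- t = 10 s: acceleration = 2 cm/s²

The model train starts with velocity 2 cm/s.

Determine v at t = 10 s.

-6 cm/s

Δv equals the area under the a-t graph; then v = v₀ + Δv.
0–4 s: ½(4 + -6)(4) = -4 cm/s
4–8 s: ½(-6 + 2)(4) = -8 cm/s
8–10 s: 2 × 2 = 4 cm/s
Δv = -8 cm/s, so v(10) = 2 + (-8) = -6 cm/s.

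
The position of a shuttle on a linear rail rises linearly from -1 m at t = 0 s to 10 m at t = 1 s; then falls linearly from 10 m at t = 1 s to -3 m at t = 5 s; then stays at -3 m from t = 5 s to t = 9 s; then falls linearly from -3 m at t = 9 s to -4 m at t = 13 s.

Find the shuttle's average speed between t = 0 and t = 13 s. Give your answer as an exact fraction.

Average speed = (total path length)/(elapsed time); on a piecewise-linear x-t graph the path length is Σ|Δx|.
0–1 s: |Δx| = |10 − -1| = 11 m
1–5 s: |Δx| = |-3 − 10| = 13 m
5–9 s: |Δx| = |-3 − -3| = 0 m
9–13 s: |Δx| = |-4 − -3| = 1 m
Total path = 25 m; average speed = 25/13 = 25/13 m/s.

25/13 m/s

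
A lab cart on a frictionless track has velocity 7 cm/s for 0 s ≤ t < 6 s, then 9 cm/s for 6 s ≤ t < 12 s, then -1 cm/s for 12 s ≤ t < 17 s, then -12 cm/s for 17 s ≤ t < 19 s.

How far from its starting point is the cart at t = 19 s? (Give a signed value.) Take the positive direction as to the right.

67 cm

Net displacement equals the area under the velocity-time graph (areas below the axis count negative).
0–6 s: 7 × 6 = 42 cm
6–12 s: 9 × 6 = 54 cm
12–17 s: -1 × 5 = -5 cm
17–19 s: -12 × 2 = -24 cm
Net displacement = 67 cm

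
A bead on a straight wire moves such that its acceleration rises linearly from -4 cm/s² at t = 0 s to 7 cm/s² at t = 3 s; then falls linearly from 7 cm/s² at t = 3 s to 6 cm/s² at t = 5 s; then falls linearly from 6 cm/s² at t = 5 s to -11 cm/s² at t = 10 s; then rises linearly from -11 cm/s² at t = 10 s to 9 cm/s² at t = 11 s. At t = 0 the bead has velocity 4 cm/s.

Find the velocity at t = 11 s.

Δv equals the area under the a-t graph; then v = v₀ + Δv.
0–3 s: ½(-4 + 7)(3) = 4.5 cm/s
3–5 s: ½(7 + 6)(2) = 13 cm/s
5–10 s: ½(6 + -11)(5) = -12.5 cm/s
10–11 s: ½(-11 + 9)(1) = -1 cm/s
Δv = 4 cm/s, so v(11) = 4 + (4) = 8 cm/s.

8 cm/s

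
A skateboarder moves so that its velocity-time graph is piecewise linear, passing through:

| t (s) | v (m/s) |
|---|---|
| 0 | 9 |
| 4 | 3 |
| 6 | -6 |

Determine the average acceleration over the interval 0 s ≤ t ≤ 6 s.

Average acceleration = Δv/Δt = (-6 − 9)/(6 − 0) = -2.5 m/s².

-2.5 m/s²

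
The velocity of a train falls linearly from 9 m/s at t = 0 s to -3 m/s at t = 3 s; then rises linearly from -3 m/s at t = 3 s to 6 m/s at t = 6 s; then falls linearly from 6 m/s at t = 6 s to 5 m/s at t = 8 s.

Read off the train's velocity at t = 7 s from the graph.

5.5 m/s

On 6–8 s the graph is linear from 6 to 5 m/s: v(7) = 6 + (5 − 6)·(7 − 6)/(8 − 6) = 5.5 m/s.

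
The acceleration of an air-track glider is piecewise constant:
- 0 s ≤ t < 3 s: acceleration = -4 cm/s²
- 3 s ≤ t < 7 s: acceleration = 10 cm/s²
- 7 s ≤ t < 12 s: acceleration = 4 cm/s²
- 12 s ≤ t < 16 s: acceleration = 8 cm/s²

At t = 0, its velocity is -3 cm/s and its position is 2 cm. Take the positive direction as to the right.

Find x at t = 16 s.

414 cm

On each constant-a segment, Δv = aΔt and Δx = v₀Δt + ½aΔt²; chain segment to segment.
0–3 s: v starts -3 cm/s; Δx = -3·3 + ½·-4·3² = -27 cm; v ends -15 cm/s.
3–7 s: v starts -15 cm/s; Δx = -15·4 + ½·10·4² = 20 cm; v ends 25 cm/s.
7–12 s: v starts 25 cm/s; Δx = 25·5 + ½·4·5² = 175 cm; v ends 45 cm/s.
12–16 s: v starts 45 cm/s; Δx = 45·4 + ½·8·4² = 244 cm; v ends 77 cm/s.
x(16) = 2 + Σ Δx = 414 cm.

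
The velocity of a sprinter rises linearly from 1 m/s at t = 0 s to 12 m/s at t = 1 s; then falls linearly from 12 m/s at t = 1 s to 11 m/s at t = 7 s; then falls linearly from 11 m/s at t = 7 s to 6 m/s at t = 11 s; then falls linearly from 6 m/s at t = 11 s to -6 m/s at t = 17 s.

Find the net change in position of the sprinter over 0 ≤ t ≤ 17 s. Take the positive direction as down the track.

109.5 m

Displacement is the signed area under the v-t curve.
0–1 s: ½(1 + 12)(1) = 6.5 m
1–7 s: ½(12 + 11)(6) = 69 m
7–11 s: ½(11 + 6)(4) = 34 m
11–17 s: ½(6 + -6)(6) = 0 m
Net displacement = 109.5 m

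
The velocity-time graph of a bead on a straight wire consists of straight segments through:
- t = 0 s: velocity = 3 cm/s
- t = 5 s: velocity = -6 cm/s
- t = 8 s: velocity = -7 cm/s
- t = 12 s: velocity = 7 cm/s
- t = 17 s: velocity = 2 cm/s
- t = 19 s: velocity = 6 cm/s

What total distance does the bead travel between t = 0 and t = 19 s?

Total distance travelled is ∫|v| dt — sum the magnitudes of each area piece.
0–5 s: v = 0 at t = 5/3 s; triangle areas 2.5 + 10 = 12.5 cm
5–8 s: |½(-6 + -7)(3)| = 19.5 cm
8–12 s: v = 0 at t = 10 s; triangle areas 7 + 7 = 14 cm
12–17 s: |½(7 + 2)(5)| = 22.5 cm
17–19 s: |½(2 + 6)(2)| = 8 cm
Total distance = 76.5 cm

76.5 cm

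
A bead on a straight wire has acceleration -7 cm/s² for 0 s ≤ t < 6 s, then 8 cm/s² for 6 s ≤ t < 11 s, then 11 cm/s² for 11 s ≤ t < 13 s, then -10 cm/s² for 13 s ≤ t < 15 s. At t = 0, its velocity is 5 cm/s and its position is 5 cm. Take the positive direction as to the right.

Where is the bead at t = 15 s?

-118 cm

On each constant-a segment, Δv = aΔt and Δx = v₀Δt + ½aΔt²; chain segment to segment.
0–6 s: v starts 5 cm/s; Δx = 5·6 + ½·-7·6² = -96 cm; v ends -37 cm/s.
6–11 s: v starts -37 cm/s; Δx = -37·5 + ½·8·5² = -85 cm; v ends 3 cm/s.
11–13 s: v starts 3 cm/s; Δx = 3·2 + ½·11·2² = 28 cm; v ends 25 cm/s.
13–15 s: v starts 25 cm/s; Δx = 25·2 + ½·-10·2² = 30 cm; v ends 5 cm/s.
x(15) = 5 + Σ Δx = -118 cm.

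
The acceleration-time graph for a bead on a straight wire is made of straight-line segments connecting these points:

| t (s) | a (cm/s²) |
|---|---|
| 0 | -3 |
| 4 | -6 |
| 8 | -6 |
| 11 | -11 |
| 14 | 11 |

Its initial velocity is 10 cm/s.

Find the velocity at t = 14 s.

Δv equals the area under the a-t graph; then v = v₀ + Δv.
0–4 s: ½(-3 + -6)(4) = -18 cm/s
4–8 s: -6 × 4 = -24 cm/s
8–11 s: ½(-6 + -11)(3) = -25.5 cm/s
11–14 s: ½(-11 + 11)(3) = 0 cm/s
Δv = -67.5 cm/s, so v(14) = 10 + (-67.5) = -57.5 cm/s.

-57.5 cm/s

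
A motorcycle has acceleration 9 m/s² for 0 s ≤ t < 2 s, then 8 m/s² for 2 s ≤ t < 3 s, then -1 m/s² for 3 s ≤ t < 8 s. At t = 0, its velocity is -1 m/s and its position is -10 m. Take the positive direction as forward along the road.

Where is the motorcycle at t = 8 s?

139.5 m

On each constant-a segment, Δv = aΔt and Δx = v₀Δt + ½aΔt²; chain segment to segment.
0–2 s: v starts -1 m/s; Δx = -1·2 + ½·9·2² = 16 m; v ends 17 m/s.
2–3 s: v starts 17 m/s; Δx = 17·1 + ½·8·1² = 21 m; v ends 25 m/s.
3–8 s: v starts 25 m/s; Δx = 25·5 + ½·-1·5² = 112.5 m; v ends 20 m/s.
x(8) = -10 + Σ Δx = 139.5 m.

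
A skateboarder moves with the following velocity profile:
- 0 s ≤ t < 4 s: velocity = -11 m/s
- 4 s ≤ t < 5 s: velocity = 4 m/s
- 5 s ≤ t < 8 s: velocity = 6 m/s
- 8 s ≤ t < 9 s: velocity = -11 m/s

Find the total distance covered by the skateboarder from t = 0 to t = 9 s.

Distance (not displacement) is the total path length: add the absolute areas under v-t.
0–4 s: |-11| × 4 = 44 m
4–5 s: |4| × 1 = 4 m
5–8 s: |6| × 3 = 18 m
8–9 s: |-11| × 1 = 11 m
Total distance = 77 m

77 m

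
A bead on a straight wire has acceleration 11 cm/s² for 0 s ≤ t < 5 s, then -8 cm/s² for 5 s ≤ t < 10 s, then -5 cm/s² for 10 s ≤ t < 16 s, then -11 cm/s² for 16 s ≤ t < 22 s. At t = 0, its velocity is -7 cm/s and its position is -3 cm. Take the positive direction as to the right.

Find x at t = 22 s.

-132.5 cm

On each constant-a segment, Δv = aΔt and Δx = v₀Δt + ½aΔt²; chain segment to segment.
0–5 s: v starts -7 cm/s; Δx = -7·5 + ½·11·5² = 102.5 cm; v ends 48 cm/s.
5–10 s: v starts 48 cm/s; Δx = 48·5 + ½·-8·5² = 140 cm; v ends 8 cm/s.
10–16 s: v starts 8 cm/s; Δx = 8·6 + ½·-5·6² = -42 cm; v ends -22 cm/s.
16–22 s: v starts -22 cm/s; Δx = -22·6 + ½·-11·6² = -330 cm; v ends -88 cm/s.
x(22) = -3 + Σ Δx = -132.5 cm.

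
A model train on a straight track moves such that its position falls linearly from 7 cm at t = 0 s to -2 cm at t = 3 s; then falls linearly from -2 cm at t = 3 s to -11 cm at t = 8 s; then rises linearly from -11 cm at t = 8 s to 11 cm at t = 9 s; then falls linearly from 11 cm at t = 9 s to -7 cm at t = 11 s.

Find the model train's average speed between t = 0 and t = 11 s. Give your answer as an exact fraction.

58/11 cm/s

Average speed = (total path length)/(elapsed time); on a piecewise-linear x-t graph the path length is Σ|Δx|.
0–3 s: |Δx| = |-2 − 7| = 9 cm
3–8 s: |Δx| = |-11 − -2| = 9 cm
8–9 s: |Δx| = |11 − -11| = 22 cm
9–11 s: |Δx| = |-7 − 11| = 18 cm
Total path = 58 cm; average speed = 58/11 = 58/11 cm/s.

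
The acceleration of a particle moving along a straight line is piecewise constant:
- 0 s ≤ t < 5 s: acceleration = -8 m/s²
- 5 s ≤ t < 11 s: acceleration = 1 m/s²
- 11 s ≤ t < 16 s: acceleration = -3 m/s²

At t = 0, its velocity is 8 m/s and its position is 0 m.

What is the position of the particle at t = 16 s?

On each constant-a segment, Δv = aΔt and Δx = v₀Δt + ½aΔt²; chain segment to segment.
0–5 s: v starts 8 m/s; Δx = 8·5 + ½·-8·5² = -60 m; v ends -32 m/s.
5–11 s: v starts -32 m/s; Δx = -32·6 + ½·1·6² = -174 m; v ends -26 m/s.
11–16 s: v starts -26 m/s; Δx = -26·5 + ½·-3·5² = -167.5 m; v ends -41 m/s.
x(16) = 0 + Σ Δx = -401.5 m.

-401.5 m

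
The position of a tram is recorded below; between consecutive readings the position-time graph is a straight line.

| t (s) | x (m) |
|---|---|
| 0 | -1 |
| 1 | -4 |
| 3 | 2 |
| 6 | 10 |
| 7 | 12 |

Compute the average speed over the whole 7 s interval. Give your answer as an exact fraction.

19/7 m/s

Average speed = (total path length)/(elapsed time); on a piecewise-linear x-t graph the path length is Σ|Δx|.
0–1 s: |Δx| = |-4 − -1| = 3 m
1–3 s: |Δx| = |2 − -4| = 6 m
3–6 s: |Δx| = |10 − 2| = 8 m
6–7 s: |Δx| = |12 − 10| = 2 m
Total path = 19 m; average speed = 19/7 = 19/7 m/s.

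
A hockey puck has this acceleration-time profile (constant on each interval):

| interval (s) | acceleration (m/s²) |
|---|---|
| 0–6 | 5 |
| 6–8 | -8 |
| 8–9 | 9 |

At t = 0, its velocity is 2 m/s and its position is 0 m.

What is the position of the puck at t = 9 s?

170.5 m

On each constant-a segment, Δv = aΔt and Δx = v₀Δt + ½aΔt²; chain segment to segment.
0–6 s: v starts 2 m/s; Δx = 2·6 + ½·5·6² = 102 m; v ends 32 m/s.
6–8 s: v starts 32 m/s; Δx = 32·2 + ½·-8·2² = 48 m; v ends 16 m/s.
8–9 s: v starts 16 m/s; Δx = 16·1 + ½·9·1² = 20.5 m; v ends 25 m/s.
x(9) = 0 + Σ Δx = 170.5 m.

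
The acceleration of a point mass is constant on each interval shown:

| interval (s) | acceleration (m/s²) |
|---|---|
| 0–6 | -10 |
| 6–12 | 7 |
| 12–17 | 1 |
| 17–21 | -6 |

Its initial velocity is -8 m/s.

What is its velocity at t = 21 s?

-45 m/s

Δv equals the area under the a-t graph; then v = v₀ + Δv.
0–6 s: -10 × 6 = -60 m/s
6–12 s: 7 × 6 = 42 m/s
12–17 s: 1 × 5 = 5 m/s
17–21 s: -6 × 4 = -24 m/s
Δv = -37 m/s, so v(21) = -8 + (-37) = -45 m/s.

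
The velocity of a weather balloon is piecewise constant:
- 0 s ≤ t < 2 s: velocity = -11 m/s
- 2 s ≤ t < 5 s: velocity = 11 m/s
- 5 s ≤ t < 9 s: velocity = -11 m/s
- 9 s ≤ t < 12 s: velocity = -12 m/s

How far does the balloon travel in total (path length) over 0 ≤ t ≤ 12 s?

Total distance travelled is ∫|v| dt — sum the magnitudes of each area piece.
0–2 s: |-11| × 2 = 22 m
2–5 s: |11| × 3 = 33 m
5–9 s: |-11| × 4 = 44 m
9–12 s: |-12| × 3 = 36 m
Total distance = 135 m

135 m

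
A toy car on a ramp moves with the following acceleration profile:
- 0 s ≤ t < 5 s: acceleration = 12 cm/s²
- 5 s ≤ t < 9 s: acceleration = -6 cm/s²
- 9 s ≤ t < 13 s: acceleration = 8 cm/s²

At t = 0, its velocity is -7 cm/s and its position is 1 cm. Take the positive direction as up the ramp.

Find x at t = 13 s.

460 cm

On each constant-a segment, Δv = aΔt and Δx = v₀Δt + ½aΔt²; chain segment to segment.
0–5 s: v starts -7 cm/s; Δx = -7·5 + ½·12·5² = 115 cm; v ends 53 cm/s.
5–9 s: v starts 53 cm/s; Δx = 53·4 + ½·-6·4² = 164 cm; v ends 29 cm/s.
9–13 s: v starts 29 cm/s; Δx = 29·4 + ½·8·4² = 180 cm; v ends 61 cm/s.
x(13) = 1 + Σ Δx = 460 cm.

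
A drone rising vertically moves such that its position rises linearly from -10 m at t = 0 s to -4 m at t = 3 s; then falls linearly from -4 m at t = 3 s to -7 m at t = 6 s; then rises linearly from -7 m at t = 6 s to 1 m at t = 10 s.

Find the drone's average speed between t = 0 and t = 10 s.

1.7 m/s

Average speed = (total path length)/(elapsed time); on a piecewise-linear x-t graph the path length is Σ|Δx|.
0–3 s: |Δx| = |-4 − -10| = 6 m
3–6 s: |Δx| = |-7 − -4| = 3 m
6–10 s: |Δx| = |1 − -7| = 8 m
Total path = 17 m; average speed = 17/10 = 1.7 m/s.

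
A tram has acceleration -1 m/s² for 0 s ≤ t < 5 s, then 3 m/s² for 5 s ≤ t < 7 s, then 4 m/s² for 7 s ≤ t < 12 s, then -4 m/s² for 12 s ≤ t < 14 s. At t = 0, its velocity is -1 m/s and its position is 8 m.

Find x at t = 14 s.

66.5 m

On each constant-a segment, Δv = aΔt and Δx = v₀Δt + ½aΔt²; chain segment to segment.
0–5 s: v starts -1 m/s; Δx = -1·5 + ½·-1·5² = -17.5 m; v ends -6 m/s.
5–7 s: v starts -6 m/s; Δx = -6·2 + ½·3·2² = -6 m; v ends 0 m/s.
7–12 s: v starts 0 m/s; Δx = 0·5 + ½·4·5² = 50 m; v ends 20 m/s.
12–14 s: v starts 20 m/s; Δx = 20·2 + ½·-4·2² = 32 m; v ends 12 m/s.
x(14) = 8 + Σ Δx = 66.5 m.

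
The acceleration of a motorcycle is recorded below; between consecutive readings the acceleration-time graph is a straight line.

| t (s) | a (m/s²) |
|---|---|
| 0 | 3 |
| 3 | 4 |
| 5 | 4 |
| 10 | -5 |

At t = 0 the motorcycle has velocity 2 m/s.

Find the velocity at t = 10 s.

Δv equals the area under the a-t graph; then v = v₀ + Δv.
0–3 s: ½(3 + 4)(3) = 10.5 m/s
3–5 s: 4 × 2 = 8 m/s
5–10 s: ½(4 + -5)(5) = -2.5 m/s
Δv = 16 m/s, so v(10) = 2 + (16) = 18 m/s.

18 m/s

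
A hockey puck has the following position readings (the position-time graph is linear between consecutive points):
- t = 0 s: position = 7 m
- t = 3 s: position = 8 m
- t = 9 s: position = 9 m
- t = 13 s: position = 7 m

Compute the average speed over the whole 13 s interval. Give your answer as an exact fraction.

4/13 m/s

Average speed = (total path length)/(elapsed time); on a piecewise-linear x-t graph the path length is Σ|Δx|.
0–3 s: |Δx| = |8 − 7| = 1 m
3–9 s: |Δx| = |9 − 8| = 1 m
9–13 s: |Δx| = |7 − 9| = 2 m
Total path = 4 m; average speed = 4/13 = 4/13 m/s.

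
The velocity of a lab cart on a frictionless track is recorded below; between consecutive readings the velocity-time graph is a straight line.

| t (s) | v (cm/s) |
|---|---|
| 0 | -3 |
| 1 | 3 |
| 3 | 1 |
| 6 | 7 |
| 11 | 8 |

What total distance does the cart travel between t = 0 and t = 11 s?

Total distance travelled is ∫|v| dt — sum the magnitudes of each area piece.
0–1 s: v = 0 at t = 0.5 s; triangle areas 0.75 + 0.75 = 1.5 cm
1–3 s: |½(3 + 1)(2)| = 4 cm
3–6 s: |½(1 + 7)(3)| = 12 cm
6–11 s: |½(7 + 8)(5)| = 37.5 cm
Total distance = 55 cm

55 cm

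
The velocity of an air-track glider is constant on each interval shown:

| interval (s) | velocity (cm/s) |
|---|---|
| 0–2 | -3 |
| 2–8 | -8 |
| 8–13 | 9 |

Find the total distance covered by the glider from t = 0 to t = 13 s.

99 cm

Total distance travelled is ∫|v| dt — sum the magnitudes of each area piece.
0–2 s: |-3| × 2 = 6 cm
2–8 s: |-8| × 6 = 48 cm
8–13 s: |9| × 5 = 45 cm
Total distance = 99 cm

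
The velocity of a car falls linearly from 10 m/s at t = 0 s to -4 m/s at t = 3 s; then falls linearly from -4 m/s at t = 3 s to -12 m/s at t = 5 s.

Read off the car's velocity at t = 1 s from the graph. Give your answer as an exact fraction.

16/3 m/s

On 0–3 s the graph is linear from 10 to -4 m/s: v(1) = 10 + (-4 − 10)·(1 − 0)/(3 − 0) = 16/3 m/s.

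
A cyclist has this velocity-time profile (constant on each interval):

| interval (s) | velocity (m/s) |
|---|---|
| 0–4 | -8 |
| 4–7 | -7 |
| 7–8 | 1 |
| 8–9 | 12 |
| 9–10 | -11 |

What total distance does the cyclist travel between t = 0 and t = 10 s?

77 m

Distance (not displacement) is the total path length: add the absolute areas under v-t.
0–4 s: |-8| × 4 = 32 m
4–7 s: |-7| × 3 = 21 m
7–8 s: |1| × 1 = 1 m
8–9 s: |12| × 1 = 12 m
9–10 s: |-11| × 1 = 11 m
Total distance = 77 m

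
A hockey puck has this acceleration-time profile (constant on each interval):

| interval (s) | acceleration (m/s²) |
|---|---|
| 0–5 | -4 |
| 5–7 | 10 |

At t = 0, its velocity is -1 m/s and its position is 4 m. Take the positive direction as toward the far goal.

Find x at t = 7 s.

On each constant-a segment, Δv = aΔt and Δx = v₀Δt + ½aΔt²; chain segment to segment.
0–5 s: v starts -1 m/s; Δx = -1·5 + ½·-4·5² = -55 m; v ends -21 m/s.
5–7 s: v starts -21 m/s; Δx = -21·2 + ½·10·2² = -22 m; v ends -1 m/s.
x(7) = 4 + Σ Δx = -73 m.

-73 m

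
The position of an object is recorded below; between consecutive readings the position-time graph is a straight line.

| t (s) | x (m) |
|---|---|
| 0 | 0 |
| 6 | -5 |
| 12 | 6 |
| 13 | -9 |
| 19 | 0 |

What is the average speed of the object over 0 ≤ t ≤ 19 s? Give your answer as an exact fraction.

40/19 m/s

Average speed = (total path length)/(elapsed time); on a piecewise-linear x-t graph the path length is Σ|Δx|.
0–6 s: |Δx| = |-5 − 0| = 5 m
6–12 s: |Δx| = |6 − -5| = 11 m
12–13 s: |Δx| = |-9 − 6| = 15 m
13–19 s: |Δx| = |0 − -9| = 9 m
Total path = 40 m; average speed = 40/19 = 40/19 m/s.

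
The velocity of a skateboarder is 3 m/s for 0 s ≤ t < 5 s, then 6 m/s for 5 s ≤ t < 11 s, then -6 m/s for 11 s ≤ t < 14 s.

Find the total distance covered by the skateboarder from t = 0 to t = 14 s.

69 m

Distance (not displacement) is the total path length: add the absolute areas under v-t.
0–5 s: |3| × 5 = 15 m
5–11 s: |6| × 6 = 36 m
11–14 s: |-6| × 3 = 18 m
Total distance = 69 m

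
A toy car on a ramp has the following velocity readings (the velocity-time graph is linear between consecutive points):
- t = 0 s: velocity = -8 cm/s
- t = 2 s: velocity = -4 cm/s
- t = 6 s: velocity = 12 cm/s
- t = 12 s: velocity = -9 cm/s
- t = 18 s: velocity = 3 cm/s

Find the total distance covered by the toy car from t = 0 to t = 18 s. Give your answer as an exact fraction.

1213/14 cm

Distance (not displacement) is the total path length: add the absolute areas under v-t.
0–2 s: |½(-8 + -4)(2)| = 12 cm
2–6 s: v = 0 at t = 3 s; triangle areas 2 + 18 = 20 cm
6–12 s: v = 0 at t = 66/7 s; triangle areas 144/7 + 81/7 = 225/7 cm
12–18 s: v = 0 at t = 16.5 s; triangle areas 20.25 + 2.25 = 22.5 cm
Total distance = 1213/14 cm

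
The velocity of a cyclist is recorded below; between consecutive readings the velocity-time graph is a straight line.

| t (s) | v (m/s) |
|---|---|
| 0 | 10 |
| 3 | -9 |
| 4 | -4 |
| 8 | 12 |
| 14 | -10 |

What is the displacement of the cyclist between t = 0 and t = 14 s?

Displacement is the signed area under the v-t curve.
0–3 s: ½(10 + -9)(3) = 1.5 m
3–4 s: ½(-9 + -4)(1) = -6.5 m
4–8 s: ½(-4 + 12)(4) = 16 m
8–14 s: ½(12 + -10)(6) = 6 m
Net displacement = 17 m

17 m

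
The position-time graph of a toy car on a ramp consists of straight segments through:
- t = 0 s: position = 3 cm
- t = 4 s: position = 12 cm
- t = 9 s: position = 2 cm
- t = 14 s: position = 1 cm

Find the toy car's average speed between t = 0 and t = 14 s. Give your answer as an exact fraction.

10/7 cm/s

Average speed = (total path length)/(elapsed time); on a piecewise-linear x-t graph the path length is Σ|Δx|.
0–4 s: |Δx| = |12 − 3| = 9 cm
4–9 s: |Δx| = |2 − 12| = 10 cm
9–14 s: |Δx| = |1 − 2| = 1 cm
Total path = 20 cm; average speed = 20/14 = 10/7 cm/s.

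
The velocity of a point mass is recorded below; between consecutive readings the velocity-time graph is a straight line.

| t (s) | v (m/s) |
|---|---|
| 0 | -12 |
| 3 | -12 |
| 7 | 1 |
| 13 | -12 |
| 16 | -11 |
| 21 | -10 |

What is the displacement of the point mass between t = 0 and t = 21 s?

-178 m

Displacement is the signed area under the v-t curve.
0–3 s: -12 × 3 = -36 m
3–7 s: ½(-12 + 1)(4) = -22 m
7–13 s: ½(1 + -12)(6) = -33 m
13–16 s: ½(-12 + -11)(3) = -34.5 m
16–21 s: ½(-11 + -10)(5) = -52.5 m
Net displacement = -178 m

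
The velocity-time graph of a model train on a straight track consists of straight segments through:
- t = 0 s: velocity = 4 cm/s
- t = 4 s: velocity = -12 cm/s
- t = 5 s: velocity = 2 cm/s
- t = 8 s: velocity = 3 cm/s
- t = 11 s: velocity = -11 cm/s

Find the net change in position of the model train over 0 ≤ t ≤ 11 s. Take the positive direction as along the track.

-25.5 cm

Net displacement equals the area under the velocity-time graph (areas below the axis count negative).
0–4 s: ½(4 + -12)(4) = -16 cm
4–5 s: ½(-12 + 2)(1) = -5 cm
5–8 s: ½(2 + 3)(3) = 7.5 cm
8–11 s: ½(3 + -11)(3) = -12 cm
Net displacement = -25.5 cm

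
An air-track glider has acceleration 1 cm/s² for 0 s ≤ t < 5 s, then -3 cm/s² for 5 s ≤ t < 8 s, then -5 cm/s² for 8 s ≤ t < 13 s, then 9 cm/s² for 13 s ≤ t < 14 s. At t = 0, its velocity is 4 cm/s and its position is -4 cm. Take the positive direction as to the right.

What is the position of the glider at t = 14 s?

-41 cm

On each constant-a segment, Δv = aΔt and Δx = v₀Δt + ½aΔt²; chain segment to segment.
0–5 s: v starts 4 cm/s; Δx = 4·5 + ½·1·5² = 32.5 cm; v ends 9 cm/s.
5–8 s: v starts 9 cm/s; Δx = 9·3 + ½·-3·3² = 13.5 cm; v ends 0 cm/s.
8–13 s: v starts 0 cm/s; Δx = 0·5 + ½·-5·5² = -62.5 cm; v ends -25 cm/s.
13–14 s: v starts -25 cm/s; Δx = -25·1 + ½·9·1² = -20.5 cm; v ends -16 cm/s.
x(14) = -4 + Σ Δx = -41 cm.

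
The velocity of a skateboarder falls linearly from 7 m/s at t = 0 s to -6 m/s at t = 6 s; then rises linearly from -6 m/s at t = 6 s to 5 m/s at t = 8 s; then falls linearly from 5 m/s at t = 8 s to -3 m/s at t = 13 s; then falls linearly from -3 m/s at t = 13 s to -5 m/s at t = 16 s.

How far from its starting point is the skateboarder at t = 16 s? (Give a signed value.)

-5 m

Displacement is the signed area under the v-t curve.
0–6 s: ½(7 + -6)(6) = 3 m
6–8 s: ½(-6 + 5)(2) = -1 m
8–13 s: ½(5 + -3)(5) = 5 m
13–16 s: ½(-3 + -5)(3) = -12 m
Net displacement = -5 m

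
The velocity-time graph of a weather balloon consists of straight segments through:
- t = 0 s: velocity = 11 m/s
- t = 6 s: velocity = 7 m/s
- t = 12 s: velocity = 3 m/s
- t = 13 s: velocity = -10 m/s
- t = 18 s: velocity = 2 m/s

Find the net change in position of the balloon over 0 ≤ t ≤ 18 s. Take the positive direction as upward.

60.5 m

Net displacement equals the area under the velocity-time graph (areas below the axis count negative).
0–6 s: ½(11 + 7)(6) = 54 m
6–12 s: ½(7 + 3)(6) = 30 m
12–13 s: ½(3 + -10)(1) = -3.5 m
13–18 s: ½(-10 + 2)(5) = -20 m
Net displacement = 60.5 m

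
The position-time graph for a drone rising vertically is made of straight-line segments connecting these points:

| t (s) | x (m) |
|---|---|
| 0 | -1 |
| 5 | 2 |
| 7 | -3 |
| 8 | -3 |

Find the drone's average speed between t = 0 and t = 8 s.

1 m/s

Average speed = (total path length)/(elapsed time); on a piecewise-linear x-t graph the path length is Σ|Δx|.
0–5 s: |Δx| = |2 − -1| = 3 m
5–7 s: |Δx| = |-3 − 2| = 5 m
7–8 s: |Δx| = |-3 − -3| = 0 m
Total path = 8 m; average speed = 8/8 = 1 m/s.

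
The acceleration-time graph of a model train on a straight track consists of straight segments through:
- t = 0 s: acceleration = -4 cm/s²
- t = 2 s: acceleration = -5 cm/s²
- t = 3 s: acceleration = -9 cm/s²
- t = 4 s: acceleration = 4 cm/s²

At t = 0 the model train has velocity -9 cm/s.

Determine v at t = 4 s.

-27.5 cm/s

Δv equals the area under the a-t graph; then v = v₀ + Δv.
0–2 s: ½(-4 + -5)(2) = -9 cm/s
2–3 s: ½(-5 + -9)(1) = -7 cm/s
3–4 s: ½(-9 + 4)(1) = -2.5 cm/s
Δv = -18.5 cm/s, so v(4) = -9 + (-18.5) = -27.5 cm/s.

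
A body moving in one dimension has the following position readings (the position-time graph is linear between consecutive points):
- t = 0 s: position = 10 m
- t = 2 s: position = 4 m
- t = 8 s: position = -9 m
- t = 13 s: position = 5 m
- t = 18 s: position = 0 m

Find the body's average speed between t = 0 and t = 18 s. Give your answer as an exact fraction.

Average speed = (total path length)/(elapsed time); on a piecewise-linear x-t graph the path length is Σ|Δx|.
0–2 s: |Δx| = |4 − 10| = 6 m
2–8 s: |Δx| = |-9 − 4| = 13 m
8–13 s: |Δx| = |5 − -9| = 14 m
13–18 s: |Δx| = |0 − 5| = 5 m
Total path = 38 m; average speed = 38/18 = 19/9 m/s.

19/9 m/s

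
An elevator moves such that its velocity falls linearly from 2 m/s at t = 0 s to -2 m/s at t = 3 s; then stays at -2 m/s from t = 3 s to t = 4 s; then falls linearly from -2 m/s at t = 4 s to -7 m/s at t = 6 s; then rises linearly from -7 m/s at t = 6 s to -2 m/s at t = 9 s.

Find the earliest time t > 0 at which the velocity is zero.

v changes sign on 0–3 s (from 2 to -2); the graph is linear there, so v = 0 at t = 0 + (-2)·(3 − 0)/(-2 − 2) = 1.5 s.

t = 1.5 s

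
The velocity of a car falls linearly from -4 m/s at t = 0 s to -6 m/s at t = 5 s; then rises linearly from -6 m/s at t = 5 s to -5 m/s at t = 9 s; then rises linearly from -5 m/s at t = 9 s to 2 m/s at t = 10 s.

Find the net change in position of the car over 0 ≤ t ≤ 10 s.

-48.5 m

Net displacement equals the area under the velocity-time graph (areas below the axis count negative).
0–5 s: ½(-4 + -6)(5) = -25 m
5–9 s: ½(-6 + -5)(4) = -22 m
9–10 s: ½(-5 + 2)(1) = -1.5 m
Net displacement = -48.5 m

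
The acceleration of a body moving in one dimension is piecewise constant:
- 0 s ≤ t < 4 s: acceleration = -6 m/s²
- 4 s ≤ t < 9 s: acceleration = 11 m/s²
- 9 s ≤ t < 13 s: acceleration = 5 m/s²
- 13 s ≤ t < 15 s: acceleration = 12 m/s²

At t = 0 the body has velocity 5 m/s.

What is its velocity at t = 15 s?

80 m/s

Δv equals the area under the a-t graph; then v = v₀ + Δv.
0–4 s: -6 × 4 = -24 m/s
4–9 s: 11 × 5 = 55 m/s
9–13 s: 5 × 4 = 20 m/s
13–15 s: 12 × 2 = 24 m/s
Δv = 75 m/s, so v(15) = 5 + (75) = 80 m/s.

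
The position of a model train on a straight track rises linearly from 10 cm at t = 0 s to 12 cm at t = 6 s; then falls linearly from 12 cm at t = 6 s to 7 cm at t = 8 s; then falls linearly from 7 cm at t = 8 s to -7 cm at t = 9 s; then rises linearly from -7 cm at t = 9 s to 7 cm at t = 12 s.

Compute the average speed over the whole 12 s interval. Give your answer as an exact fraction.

35/12 cm/s

Average speed = (total path length)/(elapsed time); on a piecewise-linear x-t graph the path length is Σ|Δx|.
0–6 s: |Δx| = |12 − 10| = 2 cm
6–8 s: |Δx| = |7 − 12| = 5 cm
8–9 s: |Δx| = |-7 − 7| = 14 cm
9–12 s: |Δx| = |7 − -7| = 14 cm
Total path = 35 cm; average speed = 35/12 = 35/12 cm/s.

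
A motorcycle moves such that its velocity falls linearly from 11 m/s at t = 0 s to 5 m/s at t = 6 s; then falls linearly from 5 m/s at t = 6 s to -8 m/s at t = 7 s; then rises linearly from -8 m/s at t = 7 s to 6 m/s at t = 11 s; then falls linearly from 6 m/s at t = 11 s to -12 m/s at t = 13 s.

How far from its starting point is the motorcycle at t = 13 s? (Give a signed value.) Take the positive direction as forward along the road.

Displacement is the signed area under the v-t curve.
0–6 s: ½(11 + 5)(6) = 48 m
6–7 s: ½(5 + -8)(1) = -1.5 m
7–11 s: ½(-8 + 6)(4) = -4 m
11–13 s: ½(6 + -12)(2) = -6 m
Net displacement = 36.5 m

36.5 m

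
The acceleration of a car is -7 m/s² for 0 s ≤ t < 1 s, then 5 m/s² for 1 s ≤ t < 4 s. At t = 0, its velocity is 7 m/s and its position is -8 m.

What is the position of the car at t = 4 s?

On each constant-a segment, Δv = aΔt and Δx = v₀Δt + ½aΔt²; chain segment to segment.
0–1 s: v starts 7 m/s; Δx = 7·1 + ½·-7·1² = 3.5 m; v ends 0 m/s.
1–4 s: v starts 0 m/s; Δx = 0·3 + ½·5·3² = 22.5 m; v ends 15 m/s.
x(4) = -8 + Σ Δx = 18 m.

18 m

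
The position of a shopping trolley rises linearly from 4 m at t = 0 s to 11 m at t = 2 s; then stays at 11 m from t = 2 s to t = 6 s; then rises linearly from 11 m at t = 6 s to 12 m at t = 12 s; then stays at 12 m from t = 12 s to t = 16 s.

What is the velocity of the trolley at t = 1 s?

Velocity is the slope of the x-t graph on 0–2 s: (11 − 4)/(2 − 0) = 3.5 m/s.

3.5 m/s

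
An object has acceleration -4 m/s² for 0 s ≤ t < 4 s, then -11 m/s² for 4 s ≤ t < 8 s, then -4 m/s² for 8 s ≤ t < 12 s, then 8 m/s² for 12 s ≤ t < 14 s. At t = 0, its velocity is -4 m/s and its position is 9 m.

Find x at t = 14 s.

On each constant-a segment, Δv = aΔt and Δx = v₀Δt + ½aΔt²; chain segment to segment.
0–4 s: v starts -4 m/s; Δx = -4·4 + ½·-4·4² = -48 m; v ends -20 m/s.
4–8 s: v starts -20 m/s; Δx = -20·4 + ½·-11·4² = -168 m; v ends -64 m/s.
8–12 s: v starts -64 m/s; Δx = -64·4 + ½·-4·4² = -288 m; v ends -80 m/s.
12–14 s: v starts -80 m/s; Δx = -80·2 + ½·8·2² = -144 m; v ends -64 m/s.
x(14) = 9 + Σ Δx = -639 m.

-639 m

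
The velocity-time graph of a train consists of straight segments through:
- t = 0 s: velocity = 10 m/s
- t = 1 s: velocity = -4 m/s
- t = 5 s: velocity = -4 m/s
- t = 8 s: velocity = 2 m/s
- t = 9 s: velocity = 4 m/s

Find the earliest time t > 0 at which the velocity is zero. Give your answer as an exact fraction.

t = 5/7 s

v changes sign on 0–1 s (from 10 to -4); the graph is linear there, so v = 0 at t = 0 + (-10)·(1 − 0)/(-4 − 10) = 5/7 s.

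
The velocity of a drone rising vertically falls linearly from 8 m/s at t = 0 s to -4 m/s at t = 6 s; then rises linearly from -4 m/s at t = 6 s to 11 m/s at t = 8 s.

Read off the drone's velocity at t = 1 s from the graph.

6 m/s

On 0–6 s the graph is linear from 8 to -4 m/s: v(1) = 8 + (-4 − 8)·(1 − 0)/(6 − 0) = 6 m/s.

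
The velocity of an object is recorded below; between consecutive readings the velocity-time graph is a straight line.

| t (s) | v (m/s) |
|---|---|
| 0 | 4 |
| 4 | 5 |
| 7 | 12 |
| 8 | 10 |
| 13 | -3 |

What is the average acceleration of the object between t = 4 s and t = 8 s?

Average acceleration = Δv/Δt = (10 − 5)/(8 − 4) = 1.25 m/s².

1.25 m/s²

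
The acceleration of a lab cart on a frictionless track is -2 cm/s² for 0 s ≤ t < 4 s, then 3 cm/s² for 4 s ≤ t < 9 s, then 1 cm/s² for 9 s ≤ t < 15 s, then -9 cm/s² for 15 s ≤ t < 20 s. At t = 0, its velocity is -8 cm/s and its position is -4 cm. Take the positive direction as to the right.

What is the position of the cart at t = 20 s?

-170 cm

On each constant-a segment, Δv = aΔt and Δx = v₀Δt + ½aΔt²; chain segment to segment.
0–4 s: v starts -8 cm/s; Δx = -8·4 + ½·-2·4² = -48 cm; v ends -16 cm/s.
4–9 s: v starts -16 cm/s; Δx = -16·5 + ½·3·5² = -42.5 cm; v ends -1 cm/s.
9–15 s: v starts -1 cm/s; Δx = -1·6 + ½·1·6² = 12 cm; v ends 5 cm/s.
15–20 s: v starts 5 cm/s; Δx = 5·5 + ½·-9·5² = -87.5 cm; v ends -40 cm/s.
x(20) = -4 + Σ Δx = -170 cm.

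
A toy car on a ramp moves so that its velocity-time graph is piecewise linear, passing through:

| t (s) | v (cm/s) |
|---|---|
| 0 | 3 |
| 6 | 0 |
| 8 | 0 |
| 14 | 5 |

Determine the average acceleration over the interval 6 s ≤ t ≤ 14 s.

Average acceleration = Δv/Δt = (5 − 0)/(14 − 6) = 0.625 cm/s².

0.625 cm/s²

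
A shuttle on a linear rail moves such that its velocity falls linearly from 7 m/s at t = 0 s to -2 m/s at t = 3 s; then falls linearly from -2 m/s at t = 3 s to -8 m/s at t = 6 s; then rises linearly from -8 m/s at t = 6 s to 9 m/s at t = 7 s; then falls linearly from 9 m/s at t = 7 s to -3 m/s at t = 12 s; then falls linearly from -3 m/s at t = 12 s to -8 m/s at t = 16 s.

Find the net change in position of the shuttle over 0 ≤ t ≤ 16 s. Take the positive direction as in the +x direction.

Displacement is the signed area under the v-t curve.
0–3 s: ½(7 + -2)(3) = 7.5 m
3–6 s: ½(-2 + -8)(3) = -15 m
6–7 s: ½(-8 + 9)(1) = 0.5 m
7–12 s: ½(9 + -3)(5) = 15 m
12–16 s: ½(-3 + -8)(4) = -22 m
Net displacement = -14 m

-14 m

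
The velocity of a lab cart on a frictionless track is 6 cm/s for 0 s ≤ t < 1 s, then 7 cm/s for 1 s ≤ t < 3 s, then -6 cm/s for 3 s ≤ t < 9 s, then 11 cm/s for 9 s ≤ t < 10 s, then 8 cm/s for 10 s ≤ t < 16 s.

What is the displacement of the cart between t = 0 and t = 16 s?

43 cm

Displacement is the signed area under the v-t curve.
0–1 s: 6 × 1 = 6 cm
1–3 s: 7 × 2 = 14 cm
3–9 s: -6 × 6 = -36 cm
9–10 s: 11 × 1 = 11 cm
10–16 s: 8 × 6 = 48 cm
Net displacement = 43 cm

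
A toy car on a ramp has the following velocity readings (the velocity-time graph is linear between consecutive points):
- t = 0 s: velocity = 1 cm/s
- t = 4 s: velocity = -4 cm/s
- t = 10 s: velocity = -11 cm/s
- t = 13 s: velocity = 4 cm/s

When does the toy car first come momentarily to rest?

v changes sign on 0–4 s (from 1 to -4); the graph is linear there, so v = 0 at t = 0 + (-1)·(4 − 0)/(-4 − 1) = 0.8 s.

t = 0.8 s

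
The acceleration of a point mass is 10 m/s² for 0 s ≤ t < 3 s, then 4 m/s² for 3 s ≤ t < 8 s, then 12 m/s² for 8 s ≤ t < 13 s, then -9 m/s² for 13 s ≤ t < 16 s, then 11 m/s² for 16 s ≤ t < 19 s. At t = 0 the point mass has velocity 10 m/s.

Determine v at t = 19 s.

Δv equals the area under the a-t graph; then v = v₀ + Δv.
0–3 s: 10 × 3 = 30 m/s
3–8 s: 4 × 5 = 20 m/s
8–13 s: 12 × 5 = 60 m/s
13–16 s: -9 × 3 = -27 m/s
16–19 s: 11 × 3 = 33 m/s
Δv = 116 m/s, so v(19) = 10 + (116) = 126 m/s.

126 m/s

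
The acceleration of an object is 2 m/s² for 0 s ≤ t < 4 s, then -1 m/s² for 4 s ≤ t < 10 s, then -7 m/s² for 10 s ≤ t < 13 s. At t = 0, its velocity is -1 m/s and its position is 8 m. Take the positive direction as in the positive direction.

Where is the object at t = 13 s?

On each constant-a segment, Δv = aΔt and Δx = v₀Δt + ½aΔt²; chain segment to segment.
0–4 s: v starts -1 m/s; Δx = -1·4 + ½·2·4² = 12 m; v ends 7 m/s.
4–10 s: v starts 7 m/s; Δx = 7·6 + ½·-1·6² = 24 m; v ends 1 m/s.
10–13 s: v starts 1 m/s; Δx = 1·3 + ½·-7·3² = -28.5 m; v ends -20 m/s.
x(13) = 8 + Σ Δx = 15.5 m.

15.5 m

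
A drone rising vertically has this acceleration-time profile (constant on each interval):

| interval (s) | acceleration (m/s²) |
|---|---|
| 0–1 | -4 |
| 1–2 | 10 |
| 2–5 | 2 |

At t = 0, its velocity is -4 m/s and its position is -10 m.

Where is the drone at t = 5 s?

On each constant-a segment, Δv = aΔt and Δx = v₀Δt + ½aΔt²; chain segment to segment.
0–1 s: v starts -4 m/s; Δx = -4·1 + ½·-4·1² = -6 m; v ends -8 m/s.
1–2 s: v starts -8 m/s; Δx = -8·1 + ½·10·1² = -3 m; v ends 2 m/s.
2–5 s: v starts 2 m/s; Δx = 2·3 + ½·2·3² = 15 m; v ends 8 m/s.
x(5) = -10 + Σ Δx = -4 m.

-4 m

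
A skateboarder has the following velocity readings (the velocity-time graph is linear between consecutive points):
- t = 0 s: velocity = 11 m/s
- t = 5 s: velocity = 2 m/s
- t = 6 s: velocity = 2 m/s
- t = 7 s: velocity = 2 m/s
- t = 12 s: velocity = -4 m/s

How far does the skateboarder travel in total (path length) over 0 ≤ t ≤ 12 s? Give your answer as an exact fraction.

269/6 m

Total distance travelled is ∫|v| dt — sum the magnitudes of each area piece.
0–5 s: |½(11 + 2)(5)| = 32.5 m
5–6 s: |2| × 1 = 2 m
6–7 s: |2| × 1 = 2 m
7–12 s: v = 0 at t = 26/3 s; triangle areas 5/3 + 20/3 = 25/3 m
Total distance = 269/6 m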